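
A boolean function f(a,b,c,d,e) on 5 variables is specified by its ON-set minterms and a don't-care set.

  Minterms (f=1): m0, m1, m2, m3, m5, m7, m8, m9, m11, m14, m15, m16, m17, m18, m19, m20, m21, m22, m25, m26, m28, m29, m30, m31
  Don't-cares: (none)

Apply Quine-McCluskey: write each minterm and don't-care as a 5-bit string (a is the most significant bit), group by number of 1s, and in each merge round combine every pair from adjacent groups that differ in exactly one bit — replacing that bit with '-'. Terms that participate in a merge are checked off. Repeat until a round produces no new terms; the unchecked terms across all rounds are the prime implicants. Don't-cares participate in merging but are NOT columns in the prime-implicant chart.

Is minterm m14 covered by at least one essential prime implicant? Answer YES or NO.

[col 0] 00000*, 00001*, 00010*, 00011*, 00101*, 00111*, 01000*, 01001*, 01011*, 01110*, 01111*, 10000*, 10001*, 10010*, 10011*, 10100*, 10101*, 10110*, 11001*, 11010*, 11100*, 11101*, 11110*, 11111*
[col 1] -0000*, -0001*, -0010*, -0011*, -0101*, -1001*, -1110*, -1111*, 0-000*, 0-001*, 0-011*, 0-111*, 00-01*, 00-11*, 000-0*, 000-1*, 0000-*, 0001-*, 001-1*, 01-11*, 010-1*, 0100-*, 0111-*, 1-001*, 1-010*, 1-100*, 1-101*, 1-110*, 10-00*, 10-01*, 10-10*, 100-0*, 100-1*, 1000-*, 1001-*, 101-0*, 1010-*, 11-01*, 11-10*, 111-0*, 111-1*, 1110-*, 1111-*
[col 2] --001, -0-01, -00-0*, -00-1*, -000-*, -001-*, -111-, 0--11, 0-0-1, 0-00-, 00--1, 000--*, 1--01, 1--10, 1-1-0, 1-10-, 10--0, 10-0-, 100--*, 111--
[col 3] -00--
Prime implicants: --001, -0-01, -00--, -111-, 0--11, 0-0-1, 0-00-, 00--1, 1--01, 1--10, 1-1-0, 1-10-, 10--0, 10-0-, 111--
PI chart (minterm → PIs covering it):
  0 | -00--,0-00-
  1 | --001,-0-01,-00--,0-0-1,0-00-,00--1
  2 | -00--  (sole → essential)
  3 | -00--,0--11,0-0-1,00--1
  5 | -0-01,00--1
  7 | 0--11,00--1
  8 | 0-00-  (sole → essential)
  9 | --001,0-0-1,0-00-
  11 | 0--11,0-0-1
  14 | -111-  (sole → essential)
  15 | -111-,0--11
  16 | -00--,10--0,10-0-
  17 | --001,-0-01,-00--,1--01,10-0-
  18 | -00--,1--10,10--0
  19 | -00--  (sole → essential)
  20 | 1-1-0,1-10-,10--0,10-0-
  21 | -0-01,1--01,1-10-,10-0-
  22 | 1--10,1-1-0,10--0
  25 | --001,1--01
  26 | 1--10  (sole → essential)
  28 | 1-1-0,1-10-,111--
  29 | 1--01,1-10-,111--
  30 | -111-,1--10,1-1-0,111--
  31 | -111-,111--
Essential prime implicants: -00--, -111-, 0-00-, 1--10

YES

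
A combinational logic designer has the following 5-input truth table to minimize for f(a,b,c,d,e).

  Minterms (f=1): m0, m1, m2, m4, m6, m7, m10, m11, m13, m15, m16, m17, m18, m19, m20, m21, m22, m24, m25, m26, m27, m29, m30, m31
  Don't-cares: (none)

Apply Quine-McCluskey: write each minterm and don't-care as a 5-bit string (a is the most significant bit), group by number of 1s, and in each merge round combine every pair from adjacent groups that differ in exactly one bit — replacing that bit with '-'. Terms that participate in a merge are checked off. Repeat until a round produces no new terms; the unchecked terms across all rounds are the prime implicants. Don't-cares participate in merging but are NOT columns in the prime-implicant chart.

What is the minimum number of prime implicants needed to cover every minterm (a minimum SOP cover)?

8

Round 0: 00000✓ 00001✓ 00010✓ 00100✓ 00110✓ 00111✓ 01010✓ 01011✓ 01101✓ 01111✓ 10000✓ 10001✓ 10010✓ 10011✓ 10100✓ 10101✓ 10110✓ 11000✓ 11001✓ 11010✓ 11011✓ 11101✓ 11110✓ 11111✓
Round 1: -0000✓ -0001✓ -0010✓ -0100✓ -0110✓ -1010✓ -1011✓ -1101✓ -1111✓ 0-010✓ 0-111 00-00✓ 00-10✓ 000-0✓ 0000-✓ 001-0✓ 0011- 01-11✓ 0101-✓ 011-1✓ 1-000✓ 1-001✓ 1-010✓ 1-011✓ 1-101✓ 1-110✓ 10-00✓ 10-01✓ 10-10✓ 100-0✓ 100-1✓ 1000-✓ 1001-✓ 101-0✓ 1010-✓ 11-01✓ 11-10✓ 11-11✓ 110-0✓ 110-1✓ 1100-✓ 1101-✓ 111-1✓ 1111-✓
Round 2: --010 -0-00✓ -0-10✓ -00-0✓ -000- -01-0✓ -1-11 -101- -11-1 00--0✓ 1--01 1--10 1-0-0✓ 1-0-1✓ 1-00-✓ 1-01-✓ 10--0✓ 10-0- 100--✓ 11--1 11-1- 110--✓
Round 3: -0--0 1-0--
PIs = {--010, -0--0, -000-, -1-11, -101-, -11-1, 0-111, 0011-, 1--01, 1--10, 1-0--, 10-0-, 11--1, 11-1-}
Coverage chart:
  m0: -0--0,-000-
  m1: -000- ←essential
  m2: --010,-0--0
  m4: -0--0 ←essential
  m6: -0--0,0011-
  m7: 0-111,0011-
  m10: --010,-101-
  m11: -1-11,-101-
  m13: -11-1 ←essential
  m15: -1-11,-11-1,0-111
  m16: -0--0,-000-,1-0--,10-0-
  m17: -000-,1--01,1-0--,10-0-
  m18: --010,-0--0,1--10,1-0--
  m19: 1-0-- ←essential
  m20: -0--0,10-0-
  m21: 1--01,10-0-
  m22: -0--0,1--10
  m24: 1-0-- ←essential
  m25: 1--01,1-0--,11--1
  m26: --010,-101-,1--10,1-0--,11-1-
  m27: -1-11,-101-,1-0--,11--1,11-1-
  m29: -11-1,1--01,11--1
  m30: 1--10,11-1-
  m31: -1-11,-11-1,11--1,11-1-
Essential: -0--0, -000-, -11-1, 1-0--
Petrick residual → -101-, 0-111, 1--01, 1--10
Min cover (8 terms): b'e' + b'c'd' + bc'd + bce + a'cde + ad'e + ade' + ac'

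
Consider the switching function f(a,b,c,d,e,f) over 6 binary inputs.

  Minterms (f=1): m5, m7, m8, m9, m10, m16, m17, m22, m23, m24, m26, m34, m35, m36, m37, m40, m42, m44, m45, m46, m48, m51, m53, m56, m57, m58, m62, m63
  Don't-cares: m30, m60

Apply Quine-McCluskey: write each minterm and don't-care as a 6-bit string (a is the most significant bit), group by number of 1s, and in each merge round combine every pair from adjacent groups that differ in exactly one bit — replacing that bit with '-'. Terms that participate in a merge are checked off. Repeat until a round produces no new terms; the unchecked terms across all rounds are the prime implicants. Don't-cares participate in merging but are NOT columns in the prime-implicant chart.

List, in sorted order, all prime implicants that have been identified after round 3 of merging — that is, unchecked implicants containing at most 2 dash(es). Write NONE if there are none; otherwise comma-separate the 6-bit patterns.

-00101, -1-000, -11-10, 0-0111, 0001-1, 00100-, 01-110, 01000-, 01011-, 1-0011, 1-0101, 10-010, 10-10-, 10001-, 11100-, 11111-

Round 0: 000101✓ 000111✓ 001000✓ 001001✓ 001010✓ 010000✓ 010001✓ 010110✓ 010111✓ 011000✓ 011010✓ 011110✓ 100010✓ 100011✓ 100100✓ 100101✓ 101000✓ 101010✓ 101100✓ 101101✓ 101110✓ 110000✓ 110011✓ 110101✓ 111000✓ 111001✓ 111010✓ 111100✓ 111110✓ 111111✓
Round 1: -00101 -01000✓ -01010✓ -10000✓ -11000✓ -11010✓ -11110✓ 0-0111 0-1000✓ 0-1010✓ 0001-1 0010-0✓ 00100- 01-000✓ 01-110 01000- 01011- 011-10✓ 0110-0✓ 1-0011 1-0101 1-1000✓ 1-1010✓ 1-1100✓ 1-1110✓ 10-010 10-100✓ 10-101✓ 10001- 10010-✓ 101-00✓ 101-10✓ 1010-0✓ 1011-0✓ 10110-✓ 11-000✓ 111-00✓ 111-10✓ 1110-0✓ 11100- 1111-0✓ 11111-
Round 2: --1000✓ --1010✓ -010-0✓ -1-000 -11-10 -110-0✓ 0-10-0✓ 1-1-00✓ 1-1-10✓ 1-10-0✓ 1-11-0✓ 10-10- 101--0✓ 111--0✓
Round 3: --10-0 1-1--0
PIs = {--10-0, -00101, -1-000, -11-10, 0-0111, 0001-1, 00100-, 01-110, 01000-, 01011-, 1-0011, 1-0101, 1-1--0, 10-010, 10-10-, 10001-, 11100-, 11111-}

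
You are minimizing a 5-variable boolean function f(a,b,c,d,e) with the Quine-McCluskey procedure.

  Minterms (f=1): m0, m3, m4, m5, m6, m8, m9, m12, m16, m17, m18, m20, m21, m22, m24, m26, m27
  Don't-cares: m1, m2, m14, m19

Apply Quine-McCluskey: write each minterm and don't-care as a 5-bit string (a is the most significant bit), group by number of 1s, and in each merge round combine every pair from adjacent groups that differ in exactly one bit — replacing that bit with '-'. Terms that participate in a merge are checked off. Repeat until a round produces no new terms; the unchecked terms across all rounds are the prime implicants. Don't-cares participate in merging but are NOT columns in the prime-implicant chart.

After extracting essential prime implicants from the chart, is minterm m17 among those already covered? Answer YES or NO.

YES

Round 0: 00000✓ 00001✓ 00010✓ 00011✓ 00100✓ 00101✓ 00110✓ 01000✓ 01001✓ 01100✓ 01110✓ 10000✓ 10001✓ 10010✓ 10011✓ 10100✓ 10101✓ 10110✓ 11000✓ 11010✓ 11011✓
Round 1: -0000✓ -0001✓ -0010✓ -0011✓ -0100✓ -0101✓ -0110✓ -1000✓ 0-000✓ 0-001✓ 0-100✓ 0-110✓ 00-00✓ 00-01✓ 00-10✓ 000-0✓ 000-1✓ 0000-✓ 0001-✓ 001-0✓ 0010-✓ 01-00✓ 0100-✓ 011-0✓ 1-000✓ 1-010✓ 1-011✓ 10-00✓ 10-01✓ 10-10✓ 100-0✓ 100-1✓ 1000-✓ 1001-✓ 101-0✓ 1010-✓ 110-0✓ 1101-✓
Round 2: --000 -0-00✓ -0-01✓ -0-10✓ -00-0✓ -00-1✓ -000-✓ -001-✓ -01-0✓ -010-✓ 0--00 0-00- 0-1-0 00--0✓ 00-0-✓ 000--✓ 1-0-0 1-01- 10--0✓ 10-0-✓ 100--✓
Round 3: -0--0 -0-0- -00--
PIs = {--000, -0--0, -0-0-, -00--, 0--00, 0-00-, 0-1-0, 1-0-0, 1-01-}
Coverage chart:
  m0: --000,-0--0,-0-0-,-00--,0--00,0-00-
  m3: -00-- ←essential
  m4: -0--0,-0-0-,0--00,0-1-0
  m5: -0-0- ←essential
  m6: -0--0,0-1-0
  m8: --000,0--00,0-00-
  m9: 0-00- ←essential
  m12: 0--00,0-1-0
  m16: --000,-0--0,-0-0-,-00--,1-0-0
  m17: -0-0-,-00--
  m18: -0--0,-00--,1-0-0,1-01-
  m20: -0--0,-0-0-
  m21: -0-0- ←essential
  m22: -0--0 ←essential
  m24: --000,1-0-0
  m26: 1-0-0,1-01-
  m27: 1-01- ←essential
Essential: -0--0, -0-0-, -00--, 0-00-, 1-01-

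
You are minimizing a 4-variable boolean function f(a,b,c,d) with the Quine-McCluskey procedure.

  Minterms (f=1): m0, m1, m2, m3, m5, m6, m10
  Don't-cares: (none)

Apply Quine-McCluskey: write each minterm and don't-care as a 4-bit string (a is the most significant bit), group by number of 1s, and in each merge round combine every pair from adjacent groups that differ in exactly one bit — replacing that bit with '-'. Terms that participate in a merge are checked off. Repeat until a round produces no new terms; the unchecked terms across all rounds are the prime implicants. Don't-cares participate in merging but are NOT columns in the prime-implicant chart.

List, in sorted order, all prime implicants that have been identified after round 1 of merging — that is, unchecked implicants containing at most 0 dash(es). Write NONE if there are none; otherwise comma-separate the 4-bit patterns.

NONE

[col 0] 0000*, 0001*, 0010*, 0011*, 0101*, 0110*, 1010*
[col 1] -010, 0-01, 0-10, 00-0*, 00-1*, 000-*, 001-*
[col 2] 00--
Prime implicants: -010, 0-01, 0-10, 00--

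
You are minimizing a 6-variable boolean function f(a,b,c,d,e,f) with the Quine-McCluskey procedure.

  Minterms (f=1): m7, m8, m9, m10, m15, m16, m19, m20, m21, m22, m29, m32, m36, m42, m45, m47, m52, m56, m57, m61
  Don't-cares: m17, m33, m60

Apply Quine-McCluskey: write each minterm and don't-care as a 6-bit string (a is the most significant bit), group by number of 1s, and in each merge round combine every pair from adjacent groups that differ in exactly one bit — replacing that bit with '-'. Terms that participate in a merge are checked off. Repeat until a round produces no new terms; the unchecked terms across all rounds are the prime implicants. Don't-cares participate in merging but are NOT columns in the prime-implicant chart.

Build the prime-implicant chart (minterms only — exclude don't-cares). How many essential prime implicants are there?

7

Round 0: 000111✓ 001000✓ 001001✓ 001010✓ 001111✓ 010000✓ 010001✓ 010011✓ 010100✓ 010101✓ 010110✓ 011101✓ 100000✓ 100001✓ 100100✓ 101010✓ 101101✓ 101111✓ 110100✓ 111000✓ 111001✓ 111100✓ 111101✓
Round 1: -01010 -01111 -10100 -11101 00-111 0010-0 00100- 01-101 010-00✓ 010-01✓ 0100-1 01000-✓ 0101-0 01010-✓ 1-0100 1-1101 100-00 10000- 1011-1 11-100 111-00✓ 111-01✓ 11100-✓ 11110-✓
Round 2: 010-0- 111-0-
PIs = {-01010, -01111, -10100, -11101, 00-111, 0010-0, 00100-, 01-101, 010-0-, 0100-1, 0101-0, 1-0100, 1-1101, 100-00, 10000-, 1011-1, 11-100, 111-0-}
Coverage chart:
  m7: 00-111 ←essential
  m8: 0010-0,00100-
  m9: 00100- ←essential
  m10: -01010,0010-0
  m15: -01111,00-111
  m16: 010-0- ←essential
  m19: 0100-1 ←essential
  m20: -10100,010-0-,0101-0
  m21: 01-101,010-0-
  m22: 0101-0 ←essential
  m29: -11101,01-101
  m32: 100-00,10000-
  m36: 1-0100,100-00
  m42: -01010 ←essential
  m45: 1-1101,1011-1
  m47: -01111,1011-1
  m52: -10100,1-0100,11-100
  m56: 111-0- ←essential
  m57: 111-0- ←essential
  m61: -11101,1-1101,111-0-
Essential: -01010, 00-111, 00100-, 010-0-, 0100-1, 0101-0, 111-0-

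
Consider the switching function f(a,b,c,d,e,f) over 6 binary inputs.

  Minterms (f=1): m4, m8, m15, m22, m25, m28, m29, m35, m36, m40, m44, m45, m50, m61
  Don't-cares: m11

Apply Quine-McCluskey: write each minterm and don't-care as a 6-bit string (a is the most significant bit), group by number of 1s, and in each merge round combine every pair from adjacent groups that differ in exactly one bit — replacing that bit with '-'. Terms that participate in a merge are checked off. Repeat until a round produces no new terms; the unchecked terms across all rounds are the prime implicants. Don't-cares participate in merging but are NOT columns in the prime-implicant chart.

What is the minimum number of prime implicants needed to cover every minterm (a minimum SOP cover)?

10

[col 0] 000100*, 001000*, 001011*, 001111*, 010110, 011001*, 011100*, 011101*, 100011, 100100*, 101000*, 101100*, 101101*, 110010, 111101*
[col 1] -00100, -01000, -11101, 001-11, 011-01, 01110-, 1-1101, 10-100, 101-00, 10110-
Prime implicants: -00100, -01000, -11101, 001-11, 010110, 011-01, 01110-, 1-1101, 10-100, 100011, 101-00, 10110-, 110010
PI chart (minterm → PIs covering it):
  4 | -00100  (sole → essential)
  8 | -01000  (sole → essential)
  15 | 001-11  (sole → essential)
  22 | 010110  (sole → essential)
  25 | 011-01  (sole → essential)
  28 | 01110-  (sole → essential)
  29 | -11101,011-01,01110-
  35 | 100011  (sole → essential)
  36 | -00100,10-100
  40 | -01000,101-00
  44 | 10-100,101-00,10110-
  45 | 1-1101,10110-
  50 | 110010  (sole → essential)
  61 | -11101,1-1101
Essential prime implicants: -00100, -01000, 001-11, 010110, 011-01, 01110-, 100011, 110010
Petrick residual → -11101, 10110-
Minimum SOP uses 10 PIs: b'c'de'f' + b'cd'e'f' + bcde'f + a'b'cef + a'bc'def' + a'bce'f + a'bcde' + ab'c'd'ef + ab'cde' + abc'd'ef'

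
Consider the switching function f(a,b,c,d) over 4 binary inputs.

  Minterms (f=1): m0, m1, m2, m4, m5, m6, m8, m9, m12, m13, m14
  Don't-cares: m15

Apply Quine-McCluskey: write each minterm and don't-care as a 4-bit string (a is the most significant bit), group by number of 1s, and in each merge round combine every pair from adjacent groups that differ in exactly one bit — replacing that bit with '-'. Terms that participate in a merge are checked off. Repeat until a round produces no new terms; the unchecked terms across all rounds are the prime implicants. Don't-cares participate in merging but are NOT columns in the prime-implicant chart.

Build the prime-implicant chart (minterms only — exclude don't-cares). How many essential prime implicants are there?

[col 0] 0000*, 0001*, 0010*, 0100*, 0101*, 0110*, 1000*, 1001*, 1100*, 1101*, 1110*, 1111*
[col 1] -000*, -001*, -100*, -101*, -110*, 0-00*, 0-01*, 0-10*, 00-0*, 000-*, 01-0*, 010-*, 1-00*, 1-01*, 100-*, 11-0*, 11-1*, 110-*, 111-*
[col 2] --00*, --01*, -00-*, -1-0, -10-*, 0--0, 0-0-*, 1-0-*, 11--
[col 3] --0-
Prime implicants: --0-, -1-0, 0--0, 11--
PI chart (minterm → PIs covering it):
  0 | --0-,0--0
  1 | --0-  (sole → essential)
  2 | 0--0  (sole → essential)
  4 | --0-,-1-0,0--0
  5 | --0-  (sole → essential)
  6 | -1-0,0--0
  8 | --0-  (sole → essential)
  9 | --0-  (sole → essential)
  12 | --0-,-1-0,11--
  13 | --0-,11--
  14 | -1-0,11--
Essential prime implicants: --0-, 0--0

2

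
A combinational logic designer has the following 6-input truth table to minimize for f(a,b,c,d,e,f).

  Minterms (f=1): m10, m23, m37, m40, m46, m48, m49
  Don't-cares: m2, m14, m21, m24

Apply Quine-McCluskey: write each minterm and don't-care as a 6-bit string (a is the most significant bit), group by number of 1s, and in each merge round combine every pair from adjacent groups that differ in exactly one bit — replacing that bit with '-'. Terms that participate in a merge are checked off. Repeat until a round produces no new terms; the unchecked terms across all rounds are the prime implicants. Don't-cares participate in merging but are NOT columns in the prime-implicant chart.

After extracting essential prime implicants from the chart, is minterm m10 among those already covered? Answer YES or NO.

NO

[col 0] 000010*, 001010*, 001110*, 010101*, 010111*, 011000, 100101, 101000, 101110*, 110000*, 110001*
[col 1] -01110, 00-010, 001-10, 0101-1, 11000-
Prime implicants: -01110, 00-010, 001-10, 0101-1, 011000, 100101, 101000, 11000-
PI chart (minterm → PIs covering it):
  10 | 00-010,001-10
  23 | 0101-1  (sole → essential)
  37 | 100101  (sole → essential)
  40 | 101000  (sole → essential)
  46 | -01110  (sole → essential)
  48 | 11000-  (sole → essential)
  49 | 11000-  (sole → essential)
Essential prime implicants: -01110, 0101-1, 100101, 101000, 11000-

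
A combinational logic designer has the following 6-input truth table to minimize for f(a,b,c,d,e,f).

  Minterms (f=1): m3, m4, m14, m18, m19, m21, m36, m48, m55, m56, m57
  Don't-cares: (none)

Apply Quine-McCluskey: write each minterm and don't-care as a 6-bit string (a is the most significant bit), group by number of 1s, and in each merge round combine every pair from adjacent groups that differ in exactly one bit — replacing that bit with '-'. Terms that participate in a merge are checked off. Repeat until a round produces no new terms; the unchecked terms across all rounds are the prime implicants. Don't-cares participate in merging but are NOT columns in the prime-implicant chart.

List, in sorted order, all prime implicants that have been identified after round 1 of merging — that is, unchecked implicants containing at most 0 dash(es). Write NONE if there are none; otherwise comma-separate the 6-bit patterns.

001110, 010101, 110111

[col 0] 000011*, 000100*, 001110, 010010*, 010011*, 010101, 100100*, 110000*, 110111, 111000*, 111001*
[col 1] -00100, 0-0011, 01001-, 11-000, 11100-
Prime implicants: -00100, 0-0011, 001110, 01001-, 010101, 11-000, 110111, 11100-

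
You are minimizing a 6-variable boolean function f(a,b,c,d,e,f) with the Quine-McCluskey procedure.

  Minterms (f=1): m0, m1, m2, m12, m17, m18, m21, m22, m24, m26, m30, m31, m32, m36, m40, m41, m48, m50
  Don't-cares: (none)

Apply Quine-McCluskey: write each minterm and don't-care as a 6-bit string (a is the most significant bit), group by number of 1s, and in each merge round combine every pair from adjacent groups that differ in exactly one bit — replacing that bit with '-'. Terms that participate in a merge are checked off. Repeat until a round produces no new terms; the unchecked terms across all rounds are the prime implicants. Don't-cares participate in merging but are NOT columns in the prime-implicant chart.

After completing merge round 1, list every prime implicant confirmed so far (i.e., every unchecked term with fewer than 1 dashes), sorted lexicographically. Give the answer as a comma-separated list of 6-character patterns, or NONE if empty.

Round 0: 000000✓ 000001✓ 000010✓ 001100 010001✓ 010010✓ 010101✓ 010110✓ 011000✓ 011010✓ 011110✓ 011111✓ 100000✓ 100100✓ 101000✓ 101001✓ 110000✓ 110010✓
Round 1: -00000 -10010 0-0001 0-0010 0000-0 00000- 01-010✓ 01-110✓ 010-01 010-10✓ 011-10✓ 0110-0 01111- 1-0000 10-000 100-00 10100- 1100-0
Round 2: 01--10
PIs = {-00000, -10010, 0-0001, 0-0010, 0000-0, 00000-, 001100, 01--10, 010-01, 0110-0, 01111-, 1-0000, 10-000, 100-00, 10100-, 1100-0}

001100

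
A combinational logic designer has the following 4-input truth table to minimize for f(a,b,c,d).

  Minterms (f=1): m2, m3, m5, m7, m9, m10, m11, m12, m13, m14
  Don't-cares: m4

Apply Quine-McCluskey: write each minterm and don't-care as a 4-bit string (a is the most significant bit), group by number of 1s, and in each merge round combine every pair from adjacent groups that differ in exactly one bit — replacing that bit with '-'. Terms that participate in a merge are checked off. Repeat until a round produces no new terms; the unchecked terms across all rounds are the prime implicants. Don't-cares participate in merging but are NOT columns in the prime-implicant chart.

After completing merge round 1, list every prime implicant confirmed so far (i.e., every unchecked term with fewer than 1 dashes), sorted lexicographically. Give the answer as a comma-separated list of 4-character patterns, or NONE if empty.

NONE

Round 0: 0010✓ 0011✓ 0100✓ 0101✓ 0111✓ 1001✓ 1010✓ 1011✓ 1100✓ 1101✓ 1110✓
Round 1: -010✓ -011✓ -100✓ -101✓ 0-11 001-✓ 01-1 010-✓ 1-01 1-10 10-1 101-✓ 11-0 110-✓
Round 2: -01- -10-
PIs = {-01-, -10-, 0-11, 01-1, 1-01, 1-10, 10-1, 11-0}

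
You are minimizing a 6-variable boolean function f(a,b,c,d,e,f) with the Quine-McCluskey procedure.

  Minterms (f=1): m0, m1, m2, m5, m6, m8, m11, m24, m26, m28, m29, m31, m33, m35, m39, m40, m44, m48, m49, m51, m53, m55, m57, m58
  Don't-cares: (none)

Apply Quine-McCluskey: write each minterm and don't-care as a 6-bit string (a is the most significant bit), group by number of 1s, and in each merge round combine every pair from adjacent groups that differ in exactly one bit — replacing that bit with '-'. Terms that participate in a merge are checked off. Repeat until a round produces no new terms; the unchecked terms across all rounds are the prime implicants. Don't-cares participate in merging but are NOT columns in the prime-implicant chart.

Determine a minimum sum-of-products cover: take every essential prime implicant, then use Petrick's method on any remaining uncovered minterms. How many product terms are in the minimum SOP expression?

13

[col 0] 000000*, 000001*, 000010*, 000101*, 000110*, 001000*, 001011, 011000*, 011010*, 011100*, 011101*, 011111*, 100001*, 100011*, 100111*, 101000*, 101100*, 110000*, 110001*, 110011*, 110101*, 110111*, 111001*, 111010*
[col 1] -00001, -01000, -11010, 0-1000, 00-000, 000-01, 000-10, 0000-0, 00000-, 011-00, 0110-0, 0111-1, 01110-, 1-0001*, 1-0011*, 1-0111*, 100-11*, 1000-1*, 101-00, 11-001, 110-01*, 110-11*, 1100-1*, 11000-, 1101-1*
[col 2] 1-0-11, 1-00-1, 110--1
Prime implicants: -00001, -01000, -11010, 0-1000, 00-000, 000-01, 000-10, 0000-0, 00000-, 001011, 011-00, 0110-0, 0111-1, 01110-, 1-0-11, 1-00-1, 101-00, 11-001, 110--1, 11000-
PI chart (minterm → PIs covering it):
  0 | 00-000,0000-0,00000-
  1 | -00001,000-01,00000-
  2 | 000-10,0000-0
  5 | 000-01  (sole → essential)
  6 | 000-10  (sole → essential)
  8 | -01000,0-1000,00-000
  11 | 001011  (sole → essential)
  24 | 0-1000,011-00,0110-0
  26 | -11010,0110-0
  28 | 011-00,01110-
  29 | 0111-1,01110-
  31 | 0111-1  (sole → essential)
  33 | -00001,1-00-1
  35 | 1-0-11,1-00-1
  39 | 1-0-11  (sole → essential)
  40 | -01000,101-00
  44 | 101-00  (sole → essential)
  48 | 11000-  (sole → essential)
  49 | 1-00-1,11-001,110--1,11000-
  51 | 1-0-11,1-00-1,110--1
  53 | 110--1  (sole → essential)
  55 | 1-0-11,110--1
  57 | 11-001  (sole → essential)
  58 | -11010  (sole → essential)
Essential prime implicants: -11010, 000-01, 000-10, 001011, 0111-1, 1-0-11, 101-00, 11-001, 110--1, 11000-
Petrick residual → -00001, 00-000, 011-00
Minimum SOP uses 13 PIs: b'c'd'e'f + bcd'ef' + a'b'd'e'f' + a'b'c'e'f + a'b'c'ef' + a'b'cd'ef + a'bce'f' + a'bcdf + ac'ef + ab'ce'f' + abd'e'f + abc'f + abc'd'e'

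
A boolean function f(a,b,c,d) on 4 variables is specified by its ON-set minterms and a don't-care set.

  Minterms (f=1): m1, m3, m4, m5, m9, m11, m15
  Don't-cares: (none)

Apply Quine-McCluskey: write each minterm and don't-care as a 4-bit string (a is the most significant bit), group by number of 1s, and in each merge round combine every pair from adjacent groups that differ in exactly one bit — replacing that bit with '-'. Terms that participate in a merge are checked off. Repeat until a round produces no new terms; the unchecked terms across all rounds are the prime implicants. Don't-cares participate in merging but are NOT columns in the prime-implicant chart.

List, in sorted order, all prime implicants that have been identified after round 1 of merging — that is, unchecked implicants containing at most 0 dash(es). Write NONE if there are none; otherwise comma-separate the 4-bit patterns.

[col 0] 0001*, 0011*, 0100*, 0101*, 1001*, 1011*, 1111*
[col 1] -001*, -011*, 0-01, 00-1*, 010-, 1-11, 10-1*
[col 2] -0-1
Prime implicants: -0-1, 0-01, 010-, 1-11

NONE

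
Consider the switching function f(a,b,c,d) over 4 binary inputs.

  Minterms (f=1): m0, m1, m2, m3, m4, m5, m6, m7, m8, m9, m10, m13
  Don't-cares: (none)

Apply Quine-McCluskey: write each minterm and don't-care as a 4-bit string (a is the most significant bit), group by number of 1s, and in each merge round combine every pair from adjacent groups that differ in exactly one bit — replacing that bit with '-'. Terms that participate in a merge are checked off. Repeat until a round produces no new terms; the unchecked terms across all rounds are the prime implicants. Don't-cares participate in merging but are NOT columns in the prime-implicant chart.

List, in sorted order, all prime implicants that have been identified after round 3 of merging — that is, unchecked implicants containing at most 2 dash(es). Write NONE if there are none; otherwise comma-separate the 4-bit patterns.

[col 0] 0000*, 0001*, 0010*, 0011*, 0100*, 0101*, 0110*, 0111*, 1000*, 1001*, 1010*, 1101*
[col 1] -000*, -001*, -010*, -101*, 0-00*, 0-01*, 0-10*, 0-11*, 00-0*, 00-1*, 000-*, 001-*, 01-0*, 01-1*, 010-*, 011-*, 1-01*, 10-0*, 100-*
[col 2] --01, -0-0, -00-, 0--0*, 0--1*, 0-0-*, 0-1-*, 00--*, 01--*
[col 3] 0---
Prime implicants: --01, -0-0, -00-, 0---

--01, -0-0, -00-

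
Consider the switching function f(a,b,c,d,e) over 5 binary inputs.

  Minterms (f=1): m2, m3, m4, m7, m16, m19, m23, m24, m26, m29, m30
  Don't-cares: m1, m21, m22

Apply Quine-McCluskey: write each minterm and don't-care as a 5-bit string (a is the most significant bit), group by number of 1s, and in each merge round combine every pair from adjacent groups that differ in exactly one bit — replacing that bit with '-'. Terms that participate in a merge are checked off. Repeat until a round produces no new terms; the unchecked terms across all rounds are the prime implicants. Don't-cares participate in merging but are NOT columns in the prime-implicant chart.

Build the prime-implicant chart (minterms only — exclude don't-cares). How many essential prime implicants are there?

5

size-2^0 implicants → 00001(✓)  00010(✓)  00011(✓)  00100  00111(✓)  10000(✓)  10011(✓)  10101(✓)  10110(✓)  10111(✓)  11000(✓)  11010(✓)  11101(✓)  11110(✓)
size-2^1 implicants → -0011(✓)  -0111(✓)  00-11(✓)  000-1  0001-  1-000  1-101  1-110  10-11(✓)  101-1  1011-  11-10  110-0
size-2^2 implicants → -0-11
Unchecked terms (primes): -0-11, 000-1, 0001-, 00100, 1-000, 1-101, 1-110, 101-1, 1011-, 11-10, 110-0
Minterm coverage:
  m2 ⊆ 0001- [E]
  m3 ⊆ -0-11,000-1,0001-
  m4 ⊆ 00100 [E]
  m7 ⊆ -0-11 [E]
  m16 ⊆ 1-000 [E]
  m19 ⊆ -0-11 [E]
  m23 ⊆ -0-11,101-1,1011-
  m24 ⊆ 1-000,110-0
  m26 ⊆ 11-10,110-0
  m29 ⊆ 1-101 [E]
  m30 ⊆ 1-110,11-10
E = {-0-11, 0001-, 00100, 1-000, 1-101}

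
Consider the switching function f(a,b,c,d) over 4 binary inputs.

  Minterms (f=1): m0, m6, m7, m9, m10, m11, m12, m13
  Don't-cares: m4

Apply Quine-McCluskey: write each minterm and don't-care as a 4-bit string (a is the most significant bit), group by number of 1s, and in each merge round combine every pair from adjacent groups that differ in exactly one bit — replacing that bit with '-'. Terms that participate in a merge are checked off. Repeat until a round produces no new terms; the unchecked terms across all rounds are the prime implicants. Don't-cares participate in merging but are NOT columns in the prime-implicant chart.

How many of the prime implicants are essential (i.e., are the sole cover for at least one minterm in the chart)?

Round 0: 0000✓ 0100✓ 0110✓ 0111✓ 1001✓ 1010✓ 1011✓ 1100✓ 1101✓
Round 1: -100 0-00 01-0 011- 1-01 10-1 101- 110-
PIs = {-100, 0-00, 01-0, 011-, 1-01, 10-1, 101-, 110-}
Coverage chart:
  m0: 0-00 ←essential
  m6: 01-0,011-
  m7: 011- ←essential
  m9: 1-01,10-1
  m10: 101- ←essential
  m11: 10-1,101-
  m12: -100,110-
  m13: 1-01,110-
Essential: 0-00, 011-, 101-

3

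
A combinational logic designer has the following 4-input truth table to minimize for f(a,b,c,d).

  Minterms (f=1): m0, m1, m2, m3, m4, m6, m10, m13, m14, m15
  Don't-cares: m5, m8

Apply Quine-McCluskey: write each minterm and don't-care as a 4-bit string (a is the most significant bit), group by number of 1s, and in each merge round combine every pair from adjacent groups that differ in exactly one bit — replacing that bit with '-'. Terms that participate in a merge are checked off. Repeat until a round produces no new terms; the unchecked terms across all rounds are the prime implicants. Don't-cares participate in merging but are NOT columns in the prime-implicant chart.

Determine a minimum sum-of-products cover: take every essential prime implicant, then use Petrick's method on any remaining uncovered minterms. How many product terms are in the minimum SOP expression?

4

size-2^0 implicants → 0000(✓)  0001(✓)  0010(✓)  0011(✓)  0100(✓)  0101(✓)  0110(✓)  1000(✓)  1010(✓)  1101(✓)  1110(✓)  1111(✓)
size-2^1 implicants → -000(✓)  -010(✓)  -101  -110(✓)  0-00(✓)  0-01(✓)  0-10(✓)  00-0(✓)  00-1(✓)  000-(✓)  001-(✓)  01-0(✓)  010-(✓)  1-10(✓)  10-0(✓)  11-1  111-
size-2^2 implicants → --10  -0-0  0--0  0-0-  00--
Unchecked terms (primes): --10, -0-0, -101, 0--0, 0-0-, 00--, 11-1, 111-
Minterm coverage:
  m0 ⊆ -0-0,0--0,0-0-,00--
  m1 ⊆ 0-0-,00--
  m2 ⊆ --10,-0-0,0--0,00--
  m3 ⊆ 00-- [E]
  m4 ⊆ 0--0,0-0-
  m6 ⊆ --10,0--0
  m10 ⊆ --10,-0-0
  m13 ⊆ -101,11-1
  m14 ⊆ --10,111-
  m15 ⊆ 11-1,111-
E = {00--}
Petrick residual → --10, 0--0, 11-1
Cover = cd' + a'd' + a'b' + abd  |cover|=4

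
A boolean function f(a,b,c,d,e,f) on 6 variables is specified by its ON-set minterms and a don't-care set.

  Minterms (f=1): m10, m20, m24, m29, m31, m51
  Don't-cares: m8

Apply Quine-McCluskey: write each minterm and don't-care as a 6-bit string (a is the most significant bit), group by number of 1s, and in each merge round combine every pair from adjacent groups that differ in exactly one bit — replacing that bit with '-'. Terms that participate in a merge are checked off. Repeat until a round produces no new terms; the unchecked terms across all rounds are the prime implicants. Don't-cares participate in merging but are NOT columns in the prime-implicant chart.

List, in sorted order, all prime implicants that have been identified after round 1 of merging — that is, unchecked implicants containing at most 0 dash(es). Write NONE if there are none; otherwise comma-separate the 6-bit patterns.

010100, 110011

size-2^0 implicants → 001000(✓)  001010(✓)  010100  011000(✓)  011101(✓)  011111(✓)  110011
size-2^1 implicants → 0-1000  0010-0  0111-1
Unchecked terms (primes): 0-1000, 0010-0, 010100, 0111-1, 110011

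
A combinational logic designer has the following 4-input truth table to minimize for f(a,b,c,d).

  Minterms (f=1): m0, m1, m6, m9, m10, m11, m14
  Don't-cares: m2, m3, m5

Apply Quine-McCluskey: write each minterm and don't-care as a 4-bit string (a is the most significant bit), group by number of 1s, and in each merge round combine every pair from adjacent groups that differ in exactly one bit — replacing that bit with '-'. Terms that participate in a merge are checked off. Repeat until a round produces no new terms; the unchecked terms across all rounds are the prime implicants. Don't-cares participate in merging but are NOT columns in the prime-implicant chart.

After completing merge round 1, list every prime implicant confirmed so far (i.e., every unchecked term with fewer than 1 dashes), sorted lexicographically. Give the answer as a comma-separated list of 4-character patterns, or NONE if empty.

NONE

size-2^0 implicants → 0000(✓)  0001(✓)  0010(✓)  0011(✓)  0101(✓)  0110(✓)  1001(✓)  1010(✓)  1011(✓)  1110(✓)
size-2^1 implicants → -001(✓)  -010(✓)  -011(✓)  -110(✓)  0-01  0-10(✓)  00-0(✓)  00-1(✓)  000-(✓)  001-(✓)  1-10(✓)  10-1(✓)  101-(✓)
size-2^2 implicants → --10  -0-1  -01-  00--
Unchecked terms (primes): --10, -0-1, -01-, 0-01, 00--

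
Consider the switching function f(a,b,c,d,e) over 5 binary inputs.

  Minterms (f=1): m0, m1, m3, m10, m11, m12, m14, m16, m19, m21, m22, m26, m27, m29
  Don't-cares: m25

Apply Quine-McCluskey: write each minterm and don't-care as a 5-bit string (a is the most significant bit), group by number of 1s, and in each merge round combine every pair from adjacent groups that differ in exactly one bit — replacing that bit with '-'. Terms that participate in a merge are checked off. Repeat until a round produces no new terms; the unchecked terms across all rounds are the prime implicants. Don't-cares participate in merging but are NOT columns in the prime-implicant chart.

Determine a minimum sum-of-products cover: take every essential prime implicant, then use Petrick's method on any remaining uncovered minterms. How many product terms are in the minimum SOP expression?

7

size-2^0 implicants → 00000(✓)  00001(✓)  00011(✓)  01010(✓)  01011(✓)  01100(✓)  01110(✓)  10000(✓)  10011(✓)  10101(✓)  10110  11001(✓)  11010(✓)  11011(✓)  11101(✓)
size-2^1 implicants → -0000  -0011(✓)  -1010(✓)  -1011(✓)  0-011(✓)  000-1  0000-  01-10  0101-(✓)  011-0  1-011(✓)  1-101  11-01  110-1  1101-(✓)
size-2^2 implicants → --011  -101-
Unchecked terms (primes): --011, -0000, -101-, 000-1, 0000-, 01-10, 011-0, 1-101, 10110, 11-01, 110-1
Minterm coverage:
  m0 ⊆ -0000,0000-
  m1 ⊆ 000-1,0000-
  m3 ⊆ --011,000-1
  m10 ⊆ -101-,01-10
  m11 ⊆ --011,-101-
  m12 ⊆ 011-0 [E]
  m14 ⊆ 01-10,011-0
  m16 ⊆ -0000 [E]
  m19 ⊆ --011 [E]
  m21 ⊆ 1-101 [E]
  m22 ⊆ 10110 [E]
  m26 ⊆ -101- [E]
  m27 ⊆ --011,-101-,110-1
  m29 ⊆ 1-101,11-01
E = {--011, -0000, -101-, 011-0, 1-101, 10110}
Petrick residual → 000-1
Cover = c'de + b'c'd'e' + bc'd + a'b'c'e + a'bce' + acd'e + ab'cde'  |cover|=7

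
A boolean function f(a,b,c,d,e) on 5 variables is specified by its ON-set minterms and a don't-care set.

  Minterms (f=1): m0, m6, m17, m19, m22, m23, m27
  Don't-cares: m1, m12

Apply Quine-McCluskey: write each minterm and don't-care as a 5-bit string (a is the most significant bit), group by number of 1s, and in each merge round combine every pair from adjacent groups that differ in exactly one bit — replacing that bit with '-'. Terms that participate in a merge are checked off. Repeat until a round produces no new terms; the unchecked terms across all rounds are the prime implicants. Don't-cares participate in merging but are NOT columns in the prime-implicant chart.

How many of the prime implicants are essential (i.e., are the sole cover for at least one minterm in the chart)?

size-2^0 implicants → 00000(✓)  00001(✓)  00110(✓)  01100  10001(✓)  10011(✓)  10110(✓)  10111(✓)  11011(✓)
size-2^1 implicants → -0001  -0110  0000-  1-011  10-11  100-1  1011-
Unchecked terms (primes): -0001, -0110, 0000-, 01100, 1-011, 10-11, 100-1, 1011-
Minterm coverage:
  m0 ⊆ 0000- [E]
  m6 ⊆ -0110 [E]
  m17 ⊆ -0001,100-1
  m19 ⊆ 1-011,10-11,100-1
  m22 ⊆ -0110,1011-
  m23 ⊆ 10-11,1011-
  m27 ⊆ 1-011 [E]
E = {-0110, 0000-, 1-011}

3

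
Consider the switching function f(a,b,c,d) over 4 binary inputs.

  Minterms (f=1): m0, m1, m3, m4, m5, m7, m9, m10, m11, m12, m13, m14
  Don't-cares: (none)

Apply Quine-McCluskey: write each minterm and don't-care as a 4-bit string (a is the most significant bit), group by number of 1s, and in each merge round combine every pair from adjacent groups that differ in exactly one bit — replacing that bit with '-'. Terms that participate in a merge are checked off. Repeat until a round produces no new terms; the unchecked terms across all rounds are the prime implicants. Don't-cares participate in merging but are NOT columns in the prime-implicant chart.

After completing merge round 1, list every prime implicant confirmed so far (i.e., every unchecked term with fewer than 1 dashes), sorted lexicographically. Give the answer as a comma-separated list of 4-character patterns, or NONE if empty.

Round 0: 0000✓ 0001✓ 0011✓ 0100✓ 0101✓ 0111✓ 1001✓ 1010✓ 1011✓ 1100✓ 1101✓ 1110✓
Round 1: -001✓ -011✓ -100✓ -101✓ 0-00✓ 0-01✓ 0-11✓ 00-1✓ 000-✓ 01-1✓ 010-✓ 1-01✓ 1-10 10-1✓ 101- 11-0 110-✓
Round 2: --01 -0-1 -10- 0--1 0-0-
PIs = {--01, -0-1, -10-, 0--1, 0-0-, 1-10, 101-, 11-0}

NONE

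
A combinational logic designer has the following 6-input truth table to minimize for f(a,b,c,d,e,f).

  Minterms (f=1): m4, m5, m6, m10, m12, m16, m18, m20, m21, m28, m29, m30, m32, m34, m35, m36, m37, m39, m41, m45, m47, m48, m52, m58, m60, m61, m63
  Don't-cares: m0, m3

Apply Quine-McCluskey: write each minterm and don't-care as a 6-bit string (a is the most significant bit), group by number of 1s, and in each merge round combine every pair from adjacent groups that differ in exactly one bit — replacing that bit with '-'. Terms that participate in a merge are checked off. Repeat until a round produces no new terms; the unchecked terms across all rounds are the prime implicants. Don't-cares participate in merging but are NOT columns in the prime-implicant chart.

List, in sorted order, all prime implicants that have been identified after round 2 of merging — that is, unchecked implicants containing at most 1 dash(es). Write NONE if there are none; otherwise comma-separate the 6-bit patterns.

size-2^0 implicants → 000000(✓)  000011(✓)  000100(✓)  000101(✓)  000110(✓)  001010  001100(✓)  010000(✓)  010010(✓)  010100(✓)  010101(✓)  011100(✓)  011101(✓)  011110(✓)  100000(✓)  100010(✓)  100011(✓)  100100(✓)  100101(✓)  100111(✓)  101001(✓)  101101(✓)  101111(✓)  110000(✓)  110100(✓)  111010  111100(✓)  111101(✓)  111111(✓)
size-2^1 implicants → -00000(✓)  -00011  -00100(✓)  -00101(✓)  -10000(✓)  -10100(✓)  -11100(✓)  -11101(✓)  0-0000(✓)  0-0100(✓)  0-0101(✓)  0-1100(✓)  00-100(✓)  000-00(✓)  0001-0  00010-(✓)  01-100(✓)  01-101(✓)  010-00(✓)  0100-0  01010-(✓)  0111-0  01110-(✓)  1-0000(✓)  1-0100(✓)  1-1101(✓)  1-1111(✓)  10-101(✓)  10-111(✓)  100-00(✓)  100-11  1000-0  10001-  1001-1(✓)  10010-(✓)  101-01  1011-1(✓)  11-100(✓)  110-00(✓)  1111-1(✓)  11110-(✓)
size-2^2 implicants → --0000(✓)  --0100(✓)  -00-00(✓)  -0010-  -1-100  -10-00(✓)  -1110-  0--100  0-0-00(✓)  0-010-  01-10-  1-0-00(✓)  1-11-1  10-1-1
size-2^3 implicants → --0-00
Unchecked terms (primes): --0-00, -00011, -0010-, -1-100, -1110-, 0--100, 0-010-, 0001-0, 001010, 01-10-, 0100-0, 0111-0, 1-11-1, 10-1-1, 100-11, 1000-0, 10001-, 101-01, 111010

-00011, 0001-0, 001010, 0100-0, 0111-0, 100-11, 1000-0, 10001-, 101-01, 111010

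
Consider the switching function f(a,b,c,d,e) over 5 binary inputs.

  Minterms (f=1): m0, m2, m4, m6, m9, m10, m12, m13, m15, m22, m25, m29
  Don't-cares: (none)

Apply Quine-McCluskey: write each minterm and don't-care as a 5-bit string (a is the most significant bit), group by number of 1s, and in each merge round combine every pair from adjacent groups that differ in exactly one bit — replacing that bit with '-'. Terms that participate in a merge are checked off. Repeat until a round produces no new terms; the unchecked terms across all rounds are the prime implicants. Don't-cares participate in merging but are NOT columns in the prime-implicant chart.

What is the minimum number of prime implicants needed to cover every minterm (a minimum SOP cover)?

6

Round 0: 00000✓ 00010✓ 00100✓ 00110✓ 01001✓ 01010✓ 01100✓ 01101✓ 01111✓ 10110✓ 11001✓ 11101✓
Round 1: -0110 -1001✓ -1101✓ 0-010 0-100 00-00✓ 00-10✓ 000-0✓ 001-0✓ 01-01✓ 011-1 0110- 11-01✓
Round 2: -1-01 00--0
PIs = {-0110, -1-01, 0-010, 0-100, 00--0, 011-1, 0110-}
Coverage chart:
  m0: 00--0 ←essential
  m2: 0-010,00--0
  m4: 0-100,00--0
  m6: -0110,00--0
  m9: -1-01 ←essential
  m10: 0-010 ←essential
  m12: 0-100,0110-
  m13: -1-01,011-1,0110-
  m15: 011-1 ←essential
  m22: -0110 ←essential
  m25: -1-01 ←essential
  m29: -1-01 ←essential
Essential: -0110, -1-01, 0-010, 00--0, 011-1
Petrick residual → 0-100
Min cover (6 terms): b'cde' + bd'e + a'c'de' + a'cd'e' + a'b'e' + a'bce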